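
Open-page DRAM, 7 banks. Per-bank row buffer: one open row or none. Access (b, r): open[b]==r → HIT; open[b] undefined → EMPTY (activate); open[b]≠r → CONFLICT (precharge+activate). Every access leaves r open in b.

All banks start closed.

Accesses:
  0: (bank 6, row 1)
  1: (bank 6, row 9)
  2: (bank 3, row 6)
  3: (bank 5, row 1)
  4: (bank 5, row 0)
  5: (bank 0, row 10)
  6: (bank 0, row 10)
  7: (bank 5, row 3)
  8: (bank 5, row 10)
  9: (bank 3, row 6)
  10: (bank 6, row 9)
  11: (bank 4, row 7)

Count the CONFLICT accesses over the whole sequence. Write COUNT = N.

COUNT = 4

0: bank 6 row 1 — prev None → EMPTY
1: bank 6 row 9 — prev 1 → CONFLICT
2: bank 3 row 6 — prev None → EMPTY
3: bank 5 row 1 — prev None → EMPTY
4: bank 5 row 0 — prev 1 → CONFLICT
5: bank 0 row 10 — prev None → EMPTY
6: bank 0 row 10 — prev 10 → HIT
7: bank 5 row 3 — prev 0 → CONFLICT
8: bank 5 row 10 — prev 3 → CONFLICT
9: bank 3 row 6 — prev 6 → HIT
10: bank 6 row 9 — prev 9 → HIT
11: bank 4 row 7 — prev None → EMPTY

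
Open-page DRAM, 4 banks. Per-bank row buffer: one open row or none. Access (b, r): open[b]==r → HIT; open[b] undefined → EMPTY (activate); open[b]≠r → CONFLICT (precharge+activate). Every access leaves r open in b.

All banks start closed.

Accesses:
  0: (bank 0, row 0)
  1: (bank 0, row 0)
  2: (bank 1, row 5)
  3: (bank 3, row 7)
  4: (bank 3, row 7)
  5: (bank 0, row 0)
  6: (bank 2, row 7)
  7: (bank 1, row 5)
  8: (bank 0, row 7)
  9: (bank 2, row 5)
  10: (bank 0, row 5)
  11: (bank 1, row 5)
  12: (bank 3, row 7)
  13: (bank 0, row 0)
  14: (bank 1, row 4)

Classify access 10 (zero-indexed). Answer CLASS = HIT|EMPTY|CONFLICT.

CLASS = CONFLICT

  [0] b0 r0: no row ⇒ E
  [1] b0 r0: had r0 ⇒ H
  [2] b1 r5: no row ⇒ E
  [3] b3 r7: no row ⇒ E
  [4] b3 r7: had r7 ⇒ H
  [5] b0 r0: had r0 ⇒ H
  [6] b2 r7: no row ⇒ E
  [7] b1 r5: had r5 ⇒ H
  [8] b0 r7: had r0 ⇒ C
  [9] b2 r5: had r7 ⇒ C
  [10] b0 r5: had r7 ⇒ C
  [11] b1 r5: had r5 ⇒ H
  [12] b3 r7: had r7 ⇒ H
  [13] b0 r0: had r5 ⇒ C
  [14] b1 r4: had r5 ⇒ C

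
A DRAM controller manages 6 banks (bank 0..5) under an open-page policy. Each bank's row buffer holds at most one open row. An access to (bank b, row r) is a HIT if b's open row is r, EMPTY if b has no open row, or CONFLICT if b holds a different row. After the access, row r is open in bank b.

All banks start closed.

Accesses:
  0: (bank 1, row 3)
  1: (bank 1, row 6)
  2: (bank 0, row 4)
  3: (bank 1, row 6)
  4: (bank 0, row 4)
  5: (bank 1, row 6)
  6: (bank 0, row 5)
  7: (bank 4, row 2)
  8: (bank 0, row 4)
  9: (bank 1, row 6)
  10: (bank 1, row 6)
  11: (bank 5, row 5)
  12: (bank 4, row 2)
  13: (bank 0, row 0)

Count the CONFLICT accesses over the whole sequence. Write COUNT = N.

COUNT = 4

0: bank 1 row 3 — prev None → EMPTY
1: bank 1 row 6 — prev 3 → CONFLICT
2: bank 0 row 4 — prev None → EMPTY
3: bank 1 row 6 — prev 6 → HIT
4: bank 0 row 4 — prev 4 → HIT
5: bank 1 row 6 — prev 6 → HIT
6: bank 0 row 5 — prev 4 → CONFLICT
7: bank 4 row 2 — prev None → EMPTY
8: bank 0 row 4 — prev 5 → CONFLICT
9: bank 1 row 6 — prev 6 → HIT
10: bank 1 row 6 — prev 6 → HIT
11: bank 5 row 5 — prev None → EMPTY
12: bank 4 row 2 — prev 2 → HIT
13: bank 0 row 0 — prev 4 → CONFLICT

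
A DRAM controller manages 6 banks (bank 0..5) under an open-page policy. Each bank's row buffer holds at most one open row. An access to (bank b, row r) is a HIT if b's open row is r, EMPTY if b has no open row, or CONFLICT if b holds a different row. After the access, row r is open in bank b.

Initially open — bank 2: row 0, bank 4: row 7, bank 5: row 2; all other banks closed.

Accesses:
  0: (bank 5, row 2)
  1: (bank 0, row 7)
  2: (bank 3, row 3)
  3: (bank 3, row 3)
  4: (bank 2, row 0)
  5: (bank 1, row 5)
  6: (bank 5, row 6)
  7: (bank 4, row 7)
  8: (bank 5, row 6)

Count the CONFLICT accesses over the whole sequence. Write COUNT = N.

COUNT = 1

step 0: bank5 2->2 [HIT]
step 1: bank0 None->7 [EMPTY]
step 2: bank3 None->3 [EMPTY]
step 3: bank3 3->3 [HIT]
step 4: bank2 0->0 [HIT]
step 5: bank1 None->5 [EMPTY]
step 6: bank5 2->6 [CONFLICT]
step 7: bank4 7->7 [HIT]
step 8: bank5 6->6 [HIT]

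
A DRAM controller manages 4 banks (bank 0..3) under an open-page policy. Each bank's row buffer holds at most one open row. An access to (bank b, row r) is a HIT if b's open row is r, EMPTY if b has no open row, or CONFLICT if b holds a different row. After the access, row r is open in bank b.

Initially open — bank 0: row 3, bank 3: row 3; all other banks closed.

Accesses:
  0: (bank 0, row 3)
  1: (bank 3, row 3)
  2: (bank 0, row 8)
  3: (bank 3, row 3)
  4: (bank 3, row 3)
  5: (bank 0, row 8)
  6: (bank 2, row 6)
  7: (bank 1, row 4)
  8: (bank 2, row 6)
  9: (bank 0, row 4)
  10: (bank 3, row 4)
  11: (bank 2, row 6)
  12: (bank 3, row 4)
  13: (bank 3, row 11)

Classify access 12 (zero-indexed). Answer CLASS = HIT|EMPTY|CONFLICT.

CLASS = HIT

#0 (0,3) H  (was 3)
#1 (3,3) H  (was 3)
#2 (0,8) C  (was 3)
#3 (3,3) H  (was 3)
#4 (3,3) H  (was 3)
#5 (0,8) H  (was 8)
#6 (2,6) E
#7 (1,4) E
#8 (2,6) H  (was 6)
#9 (0,4) C  (was 8)
#10 (3,4) C  (was 3)
#11 (2,6) H  (was 6)
#12 (3,4) H  (was 4)
#13 (3,11) C  (was 4)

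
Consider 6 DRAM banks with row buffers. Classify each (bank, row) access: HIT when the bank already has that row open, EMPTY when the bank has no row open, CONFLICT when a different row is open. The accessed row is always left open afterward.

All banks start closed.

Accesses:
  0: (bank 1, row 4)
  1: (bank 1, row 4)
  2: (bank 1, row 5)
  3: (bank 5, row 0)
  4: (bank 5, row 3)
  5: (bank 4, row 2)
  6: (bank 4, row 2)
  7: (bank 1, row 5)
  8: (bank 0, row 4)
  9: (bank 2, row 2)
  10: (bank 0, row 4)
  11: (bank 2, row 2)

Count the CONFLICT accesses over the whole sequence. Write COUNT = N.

COUNT = 2

#0 (1,4) E
#1 (1,4) H  (was 4)
#2 (1,5) C  (was 4)
#3 (5,0) E
#4 (5,3) C  (was 0)
#5 (4,2) E
#6 (4,2) H  (was 2)
#7 (1,5) H  (was 5)
#8 (0,4) E
#9 (2,2) E
#10 (0,4) H  (was 4)
#11 (2,2) H  (was 2)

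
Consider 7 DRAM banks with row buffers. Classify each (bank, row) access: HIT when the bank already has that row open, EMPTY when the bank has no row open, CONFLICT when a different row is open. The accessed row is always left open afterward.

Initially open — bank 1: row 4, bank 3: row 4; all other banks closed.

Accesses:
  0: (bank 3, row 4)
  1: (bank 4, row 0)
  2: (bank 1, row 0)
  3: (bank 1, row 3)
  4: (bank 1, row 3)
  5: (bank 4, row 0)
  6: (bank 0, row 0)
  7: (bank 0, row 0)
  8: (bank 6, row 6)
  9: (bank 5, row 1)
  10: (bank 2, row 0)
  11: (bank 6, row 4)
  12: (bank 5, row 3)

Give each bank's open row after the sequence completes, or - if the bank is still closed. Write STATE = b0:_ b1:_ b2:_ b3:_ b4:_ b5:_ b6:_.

STATE = b0:0 b1:3 b2:0 b3:4 b4:0 b5:3 b6:4

0: bank 3 row 4 — prev 4 → HIT
1: bank 4 row 0 — prev None → EMPTY
2: bank 1 row 0 — prev 4 → CONFLICT
3: bank 1 row 3 — prev 0 → CONFLICT
4: bank 1 row 3 — prev 3 → HIT
5: bank 4 row 0 — prev 0 → HIT
6: bank 0 row 0 — prev None → EMPTY
7: bank 0 row 0 — prev 0 → HIT
8: bank 6 row 6 — prev None → EMPTY
9: bank 5 row 1 — prev None → EMPTY
10: bank 2 row 0 — prev None → EMPTY
11: bank 6 row 4 — prev 6 → CONFLICT
12: bank 5 row 3 — prev 1 → CONFLICT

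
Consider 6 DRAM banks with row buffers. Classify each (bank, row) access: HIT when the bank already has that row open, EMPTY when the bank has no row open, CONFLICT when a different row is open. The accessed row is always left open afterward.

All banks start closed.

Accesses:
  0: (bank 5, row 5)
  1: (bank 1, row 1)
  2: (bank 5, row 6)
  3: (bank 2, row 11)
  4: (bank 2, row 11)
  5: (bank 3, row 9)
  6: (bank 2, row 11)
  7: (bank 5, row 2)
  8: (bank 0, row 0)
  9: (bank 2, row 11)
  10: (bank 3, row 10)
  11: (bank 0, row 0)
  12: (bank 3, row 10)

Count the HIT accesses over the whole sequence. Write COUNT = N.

COUNT = 5

0: bank 5 row 5 — prev None → EMPTY
1: bank 1 row 1 — prev None → EMPTY
2: bank 5 row 6 — prev 5 → CONFLICT
3: bank 2 row 11 — prev None → EMPTY
4: bank 2 row 11 — prev 11 → HIT
5: bank 3 row 9 — prev None → EMPTY
6: bank 2 row 11 — prev 11 → HIT
7: bank 5 row 2 — prev 6 → CONFLICT
8: bank 0 row 0 — prev None → EMPTY
9: bank 2 row 11 — prev 11 → HIT
10: bank 3 row 10 — prev 9 → CONFLICT
11: bank 0 row 0 — prev 0 → HIT
12: bank 3 row 10 — prev 10 → HIT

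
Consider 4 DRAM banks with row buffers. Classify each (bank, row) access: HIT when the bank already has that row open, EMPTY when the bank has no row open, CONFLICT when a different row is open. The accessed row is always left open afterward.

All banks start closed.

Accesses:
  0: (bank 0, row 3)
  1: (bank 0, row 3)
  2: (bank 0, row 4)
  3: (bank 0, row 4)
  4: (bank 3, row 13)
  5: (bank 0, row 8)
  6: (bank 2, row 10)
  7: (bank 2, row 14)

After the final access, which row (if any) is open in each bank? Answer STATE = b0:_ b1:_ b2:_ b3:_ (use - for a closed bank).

0: bank 0 row 3 — prev None → EMPTY
1: bank 0 row 3 — prev 3 → HIT
2: bank 0 row 4 — prev 3 → CONFLICT
3: bank 0 row 4 — prev 4 → HIT
4: bank 3 row 13 — prev None → EMPTY
5: bank 0 row 8 — prev 4 → CONFLICT
6: bank 2 row 10 — prev None → EMPTY
7: bank 2 row 14 — prev 10 → CONFLICT

STATE = b0:8 b1:- b2:14 b3:13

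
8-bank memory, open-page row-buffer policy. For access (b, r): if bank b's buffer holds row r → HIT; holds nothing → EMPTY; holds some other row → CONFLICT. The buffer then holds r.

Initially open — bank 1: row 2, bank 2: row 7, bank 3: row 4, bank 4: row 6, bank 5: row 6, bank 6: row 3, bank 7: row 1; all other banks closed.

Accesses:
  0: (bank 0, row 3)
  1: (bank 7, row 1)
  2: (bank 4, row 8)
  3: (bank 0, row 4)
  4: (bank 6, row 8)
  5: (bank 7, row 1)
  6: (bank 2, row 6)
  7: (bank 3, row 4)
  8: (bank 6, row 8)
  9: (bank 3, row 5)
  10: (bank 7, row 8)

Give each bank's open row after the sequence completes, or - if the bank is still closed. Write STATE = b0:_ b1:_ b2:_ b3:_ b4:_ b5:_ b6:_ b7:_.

STATE = b0:4 b1:2 b2:6 b3:5 b4:8 b5:6 b6:8 b7:8

step 0: bank0 None->3 [EMPTY]
step 1: bank7 1->1 [HIT]
step 2: bank4 6->8 [CONFLICT]
step 3: bank0 3->4 [CONFLICT]
step 4: bank6 3->8 [CONFLICT]
step 5: bank7 1->1 [HIT]
step 6: bank2 7->6 [CONFLICT]
step 7: bank3 4->4 [HIT]
step 8: bank6 8->8 [HIT]
step 9: bank3 4->5 [CONFLICT]
step 10: bank7 1->8 [CONFLICT]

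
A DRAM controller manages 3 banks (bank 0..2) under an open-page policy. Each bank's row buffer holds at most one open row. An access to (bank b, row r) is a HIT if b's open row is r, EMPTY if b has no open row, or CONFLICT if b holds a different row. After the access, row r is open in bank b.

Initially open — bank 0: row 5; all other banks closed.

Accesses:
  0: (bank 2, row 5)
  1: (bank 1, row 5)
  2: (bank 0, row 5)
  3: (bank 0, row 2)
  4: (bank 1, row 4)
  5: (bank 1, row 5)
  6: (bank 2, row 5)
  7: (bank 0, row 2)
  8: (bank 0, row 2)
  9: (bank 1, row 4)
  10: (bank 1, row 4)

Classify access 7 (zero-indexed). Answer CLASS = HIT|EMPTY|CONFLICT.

#0 (2,5) E
#1 (1,5) E
#2 (0,5) H  (was 5)
#3 (0,2) C  (was 5)
#4 (1,4) C  (was 5)
#5 (1,5) C  (was 4)
#6 (2,5) H  (was 5)
#7 (0,2) H  (was 2)
#8 (0,2) H  (was 2)
#9 (1,4) C  (was 5)
#10 (1,4) H  (was 4)

CLASS = HIT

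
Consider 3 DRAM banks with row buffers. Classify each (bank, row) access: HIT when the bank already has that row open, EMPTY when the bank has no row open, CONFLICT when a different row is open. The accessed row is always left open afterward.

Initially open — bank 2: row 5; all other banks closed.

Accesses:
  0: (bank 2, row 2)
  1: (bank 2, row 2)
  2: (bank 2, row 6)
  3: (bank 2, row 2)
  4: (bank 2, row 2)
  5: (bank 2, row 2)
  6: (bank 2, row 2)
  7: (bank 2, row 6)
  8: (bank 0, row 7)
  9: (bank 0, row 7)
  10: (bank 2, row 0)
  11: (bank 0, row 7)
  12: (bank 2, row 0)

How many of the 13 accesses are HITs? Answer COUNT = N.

COUNT = 7

  [0] b2 r2: had r5 ⇒ C
  [1] b2 r2: had r2 ⇒ H
  [2] b2 r6: had r2 ⇒ C
  [3] b2 r2: had r6 ⇒ C
  [4] b2 r2: had r2 ⇒ H
  [5] b2 r2: had r2 ⇒ H
  [6] b2 r2: had r2 ⇒ H
  [7] b2 r6: had r2 ⇒ C
  [8] b0 r7: no row ⇒ E
  [9] b0 r7: had r7 ⇒ H
  [10] b2 r0: had r6 ⇒ C
  [11] b0 r7: had r7 ⇒ H
  [12] b2 r0: had r0 ⇒ H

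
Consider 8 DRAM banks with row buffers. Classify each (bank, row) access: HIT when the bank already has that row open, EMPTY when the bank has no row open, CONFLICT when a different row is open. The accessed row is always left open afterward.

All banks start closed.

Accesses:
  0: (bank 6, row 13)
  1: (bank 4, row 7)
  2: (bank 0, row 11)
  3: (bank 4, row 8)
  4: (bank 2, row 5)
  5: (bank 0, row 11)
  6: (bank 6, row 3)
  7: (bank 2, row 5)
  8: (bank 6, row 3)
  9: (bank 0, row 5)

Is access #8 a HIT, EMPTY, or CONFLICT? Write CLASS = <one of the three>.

CLASS = HIT

0: bank 6 row 13 — prev None → EMPTY
1: bank 4 row 7 — prev None → EMPTY
2: bank 0 row 11 — prev None → EMPTY
3: bank 4 row 8 — prev 7 → CONFLICT
4: bank 2 row 5 — prev None → EMPTY
5: bank 0 row 11 — prev 11 → HIT
6: bank 6 row 3 — prev 13 → CONFLICT
7: bank 2 row 5 — prev 5 → HIT
8: bank 6 row 3 — prev 3 → HIT
9: bank 0 row 5 — prev 11 → CONFLICT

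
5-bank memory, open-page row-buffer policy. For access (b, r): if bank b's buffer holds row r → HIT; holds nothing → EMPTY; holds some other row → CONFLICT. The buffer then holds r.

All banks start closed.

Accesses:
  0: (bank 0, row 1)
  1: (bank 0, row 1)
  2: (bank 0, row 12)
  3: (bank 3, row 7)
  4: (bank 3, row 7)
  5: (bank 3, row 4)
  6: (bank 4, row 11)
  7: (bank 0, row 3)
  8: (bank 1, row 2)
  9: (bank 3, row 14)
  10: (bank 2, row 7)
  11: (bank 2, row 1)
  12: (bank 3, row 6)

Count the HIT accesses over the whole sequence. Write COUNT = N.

COUNT = 2

step 0: bank0 None->1 [EMPTY]
step 1: bank0 1->1 [HIT]
step 2: bank0 1->12 [CONFLICT]
step 3: bank3 None->7 [EMPTY]
step 4: bank3 7->7 [HIT]
step 5: bank3 7->4 [CONFLICT]
step 6: bank4 None->11 [EMPTY]
step 7: bank0 12->3 [CONFLICT]
step 8: bank1 None->2 [EMPTY]
step 9: bank3 4->14 [CONFLICT]
step 10: bank2 None->7 [EMPTY]
step 11: bank2 7->1 [CONFLICT]
step 12: bank3 14->6 [CONFLICT]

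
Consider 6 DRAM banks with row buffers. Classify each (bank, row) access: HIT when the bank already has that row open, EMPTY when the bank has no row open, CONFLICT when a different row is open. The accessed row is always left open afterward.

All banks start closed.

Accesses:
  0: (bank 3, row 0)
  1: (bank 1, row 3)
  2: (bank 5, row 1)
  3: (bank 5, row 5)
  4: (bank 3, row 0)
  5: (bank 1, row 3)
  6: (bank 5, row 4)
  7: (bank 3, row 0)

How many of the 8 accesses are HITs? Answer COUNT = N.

step 0: bank3 None->0 [EMPTY]
step 1: bank1 None->3 [EMPTY]
step 2: bank5 None->1 [EMPTY]
step 3: bank5 1->5 [CONFLICT]
step 4: bank3 0->0 [HIT]
step 5: bank1 3->3 [HIT]
step 6: bank5 5->4 [CONFLICT]
step 7: bank3 0->0 [HIT]

COUNT = 3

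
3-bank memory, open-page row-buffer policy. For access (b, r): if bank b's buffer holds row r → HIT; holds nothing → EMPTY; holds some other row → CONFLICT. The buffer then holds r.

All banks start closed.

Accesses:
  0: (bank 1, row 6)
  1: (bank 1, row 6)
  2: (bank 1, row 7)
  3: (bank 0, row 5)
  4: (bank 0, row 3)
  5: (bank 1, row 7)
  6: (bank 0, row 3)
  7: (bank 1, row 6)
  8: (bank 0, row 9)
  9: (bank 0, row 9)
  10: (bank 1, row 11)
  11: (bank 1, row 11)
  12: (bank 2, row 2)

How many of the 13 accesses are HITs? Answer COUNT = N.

COUNT = 5

step 0: bank1 None->6 [EMPTY]
step 1: bank1 6->6 [HIT]
step 2: bank1 6->7 [CONFLICT]
step 3: bank0 None->5 [EMPTY]
step 4: bank0 5->3 [CONFLICT]
step 5: bank1 7->7 [HIT]
step 6: bank0 3->3 [HIT]
step 7: bank1 7->6 [CONFLICT]
step 8: bank0 3->9 [CONFLICT]
step 9: bank0 9->9 [HIT]
step 10: bank1 6->11 [CONFLICT]
step 11: bank1 11->11 [HIT]
step 12: bank2 None->2 [EMPTY]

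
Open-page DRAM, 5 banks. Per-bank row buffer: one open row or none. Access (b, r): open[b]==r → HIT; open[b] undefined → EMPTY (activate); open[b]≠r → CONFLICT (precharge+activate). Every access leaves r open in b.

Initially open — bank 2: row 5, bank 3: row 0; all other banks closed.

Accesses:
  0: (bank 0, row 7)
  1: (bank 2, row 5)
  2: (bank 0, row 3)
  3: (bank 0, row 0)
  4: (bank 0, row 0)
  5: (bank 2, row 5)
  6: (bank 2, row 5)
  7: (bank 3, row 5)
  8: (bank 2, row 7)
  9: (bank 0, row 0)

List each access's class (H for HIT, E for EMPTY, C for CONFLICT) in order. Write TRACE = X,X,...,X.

TRACE = E,H,C,C,H,H,H,C,C,H

  [0] b0 r7: no row ⇒ E
  [1] b2 r5: had r5 ⇒ H
  [2] b0 r3: had r7 ⇒ C
  [3] b0 r0: had r3 ⇒ C
  [4] b0 r0: had r0 ⇒ H
  [5] b2 r5: had r5 ⇒ H
  [6] b2 r5: had r5 ⇒ H
  [7] b3 r5: had r0 ⇒ C
  [8] b2 r7: had r5 ⇒ C
  [9] b0 r0: had r0 ⇒ H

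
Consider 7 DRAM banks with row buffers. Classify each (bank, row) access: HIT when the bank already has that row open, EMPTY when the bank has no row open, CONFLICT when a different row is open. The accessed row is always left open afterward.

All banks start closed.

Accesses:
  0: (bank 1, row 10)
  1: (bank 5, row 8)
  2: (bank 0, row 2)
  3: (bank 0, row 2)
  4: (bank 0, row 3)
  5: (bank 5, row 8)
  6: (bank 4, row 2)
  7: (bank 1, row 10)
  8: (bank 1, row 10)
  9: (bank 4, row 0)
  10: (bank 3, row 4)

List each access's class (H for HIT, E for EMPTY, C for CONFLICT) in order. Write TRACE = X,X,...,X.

0: bank 1 row 10 — prev None → EMPTY
1: bank 5 row 8 — prev None → EMPTY
2: bank 0 row 2 — prev None → EMPTY
3: bank 0 row 2 — prev 2 → HIT
4: bank 0 row 3 — prev 2 → CONFLICT
5: bank 5 row 8 — prev 8 → HIT
6: bank 4 row 2 — prev None → EMPTY
7: bank 1 row 10 — prev 10 → HIT
8: bank 1 row 10 — prev 10 → HIT
9: bank 4 row 0 — prev 2 → CONFLICT
10: bank 3 row 4 — prev None → EMPTY

TRACE = E,E,E,H,C,H,E,H,H,C,E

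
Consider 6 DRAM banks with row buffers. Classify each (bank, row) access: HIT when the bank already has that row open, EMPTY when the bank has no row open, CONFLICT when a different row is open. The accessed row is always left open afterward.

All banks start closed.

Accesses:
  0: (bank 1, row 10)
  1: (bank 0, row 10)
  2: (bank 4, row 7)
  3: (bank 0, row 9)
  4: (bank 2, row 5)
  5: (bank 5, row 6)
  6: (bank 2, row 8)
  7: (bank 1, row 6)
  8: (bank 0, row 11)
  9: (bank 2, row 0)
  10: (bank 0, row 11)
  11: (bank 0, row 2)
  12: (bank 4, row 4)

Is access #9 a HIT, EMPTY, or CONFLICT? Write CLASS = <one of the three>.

  [0] b1 r10: no row ⇒ E
  [1] b0 r10: no row ⇒ E
  [2] b4 r7: no row ⇒ E
  [3] b0 r9: had r10 ⇒ C
  [4] b2 r5: no row ⇒ E
  [5] b5 r6: no row ⇒ E
  [6] b2 r8: had r5 ⇒ C
  [7] b1 r6: had r10 ⇒ C
  [8] b0 r11: had r9 ⇒ C
  [9] b2 r0: had r8 ⇒ C
  [10] b0 r11: had r11 ⇒ H
  [11] b0 r2: had r11 ⇒ C
  [12] b4 r4: had r7 ⇒ C

CLASS = CONFLICT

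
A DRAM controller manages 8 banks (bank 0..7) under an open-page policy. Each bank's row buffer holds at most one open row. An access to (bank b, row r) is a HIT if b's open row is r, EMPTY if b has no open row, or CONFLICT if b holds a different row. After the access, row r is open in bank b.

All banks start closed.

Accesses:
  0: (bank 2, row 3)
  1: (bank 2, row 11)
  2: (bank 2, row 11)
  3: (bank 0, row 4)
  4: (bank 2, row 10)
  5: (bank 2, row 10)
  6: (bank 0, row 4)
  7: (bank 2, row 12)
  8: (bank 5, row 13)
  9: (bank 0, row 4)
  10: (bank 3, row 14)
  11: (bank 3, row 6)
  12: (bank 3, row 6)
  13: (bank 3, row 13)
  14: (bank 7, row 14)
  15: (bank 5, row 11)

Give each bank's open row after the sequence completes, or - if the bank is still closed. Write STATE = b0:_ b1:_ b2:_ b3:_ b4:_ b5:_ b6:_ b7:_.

STATE = b0:4 b1:- b2:12 b3:13 b4:- b5:11 b6:- b7:14

#0 (2,3) E
#1 (2,11) C  (was 3)
#2 (2,11) H  (was 11)
#3 (0,4) E
#4 (2,10) C  (was 11)
#5 (2,10) H  (was 10)
#6 (0,4) H  (was 4)
#7 (2,12) C  (was 10)
#8 (5,13) E
#9 (0,4) H  (was 4)
#10 (3,14) E
#11 (3,6) C  (was 14)
#12 (3,6) H  (was 6)
#13 (3,13) C  (was 6)
#14 (7,14) E
#15 (5,11) C  (was 13)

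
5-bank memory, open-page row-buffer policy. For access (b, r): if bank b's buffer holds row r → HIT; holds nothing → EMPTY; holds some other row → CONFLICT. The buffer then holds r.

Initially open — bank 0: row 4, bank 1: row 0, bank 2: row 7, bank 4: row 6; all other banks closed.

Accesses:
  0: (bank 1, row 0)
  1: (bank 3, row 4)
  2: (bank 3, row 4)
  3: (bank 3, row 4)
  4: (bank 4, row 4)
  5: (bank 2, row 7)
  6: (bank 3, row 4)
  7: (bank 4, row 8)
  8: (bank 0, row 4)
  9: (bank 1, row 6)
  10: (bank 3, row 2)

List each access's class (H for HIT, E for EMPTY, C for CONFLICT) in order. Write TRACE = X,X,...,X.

TRACE = H,E,H,H,C,H,H,C,H,C,C

#0 (1,0) H  (was 0)
#1 (3,4) E
#2 (3,4) H  (was 4)
#3 (3,4) H  (was 4)
#4 (4,4) C  (was 6)
#5 (2,7) H  (was 7)
#6 (3,4) H  (was 4)
#7 (4,8) C  (was 4)
#8 (0,4) H  (was 4)
#9 (1,6) C  (was 0)
#10 (3,2) C  (was 4)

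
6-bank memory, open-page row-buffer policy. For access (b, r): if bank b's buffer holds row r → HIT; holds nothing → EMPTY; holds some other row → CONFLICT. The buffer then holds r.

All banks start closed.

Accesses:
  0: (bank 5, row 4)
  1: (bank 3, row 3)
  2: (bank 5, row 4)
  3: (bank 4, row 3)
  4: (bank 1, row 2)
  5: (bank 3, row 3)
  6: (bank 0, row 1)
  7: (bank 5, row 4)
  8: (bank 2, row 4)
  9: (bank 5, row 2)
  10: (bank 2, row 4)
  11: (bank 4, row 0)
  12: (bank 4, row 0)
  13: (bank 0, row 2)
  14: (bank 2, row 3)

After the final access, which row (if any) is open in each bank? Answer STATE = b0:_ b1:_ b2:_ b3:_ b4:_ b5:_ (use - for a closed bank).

#0 (5,4) E
#1 (3,3) E
#2 (5,4) H  (was 4)
#3 (4,3) E
#4 (1,2) E
#5 (3,3) H  (was 3)
#6 (0,1) E
#7 (5,4) H  (was 4)
#8 (2,4) E
#9 (5,2) C  (was 4)
#10 (2,4) H  (was 4)
#11 (4,0) C  (was 3)
#12 (4,0) H  (was 0)
#13 (0,2) C  (was 1)
#14 (2,3) C  (was 4)

STATE = b0:2 b1:2 b2:3 b3:3 b4:0 b5:2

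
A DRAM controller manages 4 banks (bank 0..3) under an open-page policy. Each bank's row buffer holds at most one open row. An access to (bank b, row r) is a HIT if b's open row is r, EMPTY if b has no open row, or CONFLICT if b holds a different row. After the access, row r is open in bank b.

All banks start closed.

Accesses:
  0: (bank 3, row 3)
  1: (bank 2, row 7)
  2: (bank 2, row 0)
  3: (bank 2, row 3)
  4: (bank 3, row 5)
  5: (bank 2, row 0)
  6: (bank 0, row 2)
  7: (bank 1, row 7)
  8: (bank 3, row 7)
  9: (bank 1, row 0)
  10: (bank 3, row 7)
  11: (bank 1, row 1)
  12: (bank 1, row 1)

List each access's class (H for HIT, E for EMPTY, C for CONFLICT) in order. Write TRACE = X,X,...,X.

step 0: bank3 None->3 [EMPTY]
step 1: bank2 None->7 [EMPTY]
step 2: bank2 7->0 [CONFLICT]
step 3: bank2 0->3 [CONFLICT]
step 4: bank3 3->5 [CONFLICT]
step 5: bank2 3->0 [CONFLICT]
step 6: bank0 None->2 [EMPTY]
step 7: bank1 None->7 [EMPTY]
step 8: bank3 5->7 [CONFLICT]
step 9: bank1 7->0 [CONFLICT]
step 10: bank3 7->7 [HIT]
step 11: bank1 0->1 [CONFLICT]
step 12: bank1 1->1 [HIT]

TRACE = E,E,C,C,C,C,E,E,C,C,H,C,H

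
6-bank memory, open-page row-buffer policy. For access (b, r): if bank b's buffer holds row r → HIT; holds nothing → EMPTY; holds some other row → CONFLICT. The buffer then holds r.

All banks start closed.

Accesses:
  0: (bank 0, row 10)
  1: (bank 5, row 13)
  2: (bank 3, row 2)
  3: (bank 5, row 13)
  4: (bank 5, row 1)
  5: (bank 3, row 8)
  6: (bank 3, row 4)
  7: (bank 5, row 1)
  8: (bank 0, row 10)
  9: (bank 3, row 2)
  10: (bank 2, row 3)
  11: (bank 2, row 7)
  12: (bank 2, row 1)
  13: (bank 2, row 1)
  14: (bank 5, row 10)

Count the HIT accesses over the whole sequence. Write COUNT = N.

COUNT = 4

step 0: bank0 None->10 [EMPTY]
step 1: bank5 None->13 [EMPTY]
step 2: bank3 None->2 [EMPTY]
step 3: bank5 13->13 [HIT]
step 4: bank5 13->1 [CONFLICT]
step 5: bank3 2->8 [CONFLICT]
step 6: bank3 8->4 [CONFLICT]
step 7: bank5 1->1 [HIT]
step 8: bank0 10->10 [HIT]
step 9: bank3 4->2 [CONFLICT]
step 10: bank2 None->3 [EMPTY]
step 11: bank2 3->7 [CONFLICT]
step 12: bank2 7->1 [CONFLICT]
step 13: bank2 1->1 [HIT]
step 14: bank5 1->10 [CONFLICT]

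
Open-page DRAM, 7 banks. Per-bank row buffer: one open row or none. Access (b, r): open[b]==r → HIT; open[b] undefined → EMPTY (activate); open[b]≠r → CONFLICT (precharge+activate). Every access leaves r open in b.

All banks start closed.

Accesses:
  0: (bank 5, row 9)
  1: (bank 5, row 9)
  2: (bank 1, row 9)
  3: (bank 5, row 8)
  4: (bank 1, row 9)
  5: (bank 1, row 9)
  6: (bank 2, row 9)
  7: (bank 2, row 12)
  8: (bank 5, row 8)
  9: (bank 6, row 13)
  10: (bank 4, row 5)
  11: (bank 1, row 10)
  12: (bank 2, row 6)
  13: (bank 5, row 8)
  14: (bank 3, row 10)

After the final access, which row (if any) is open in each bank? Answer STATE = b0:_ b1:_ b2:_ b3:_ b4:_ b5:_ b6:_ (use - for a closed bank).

0: bank 5 row 9 — prev None → EMPTY
1: bank 5 row 9 — prev 9 → HIT
2: bank 1 row 9 — prev None → EMPTY
3: bank 5 row 8 — prev 9 → CONFLICT
4: bank 1 row 9 — prev 9 → HIT
5: bank 1 row 9 — prev 9 → HIT
6: bank 2 row 9 — prev None → EMPTY
7: bank 2 row 12 — prev 9 → CONFLICT
8: bank 5 row 8 — prev 8 → HIT
9: bank 6 row 13 — prev None → EMPTY
10: bank 4 row 5 — prev None → EMPTY
11: bank 1 row 10 — prev 9 → CONFLICT
12: bank 2 row 6 — prev 12 → CONFLICT
13: bank 5 row 8 — prev 8 → HIT
14: bank 3 row 10 — prev None → EMPTY

STATE = b0:- b1:10 b2:6 b3:10 b4:5 b5:8 b6:13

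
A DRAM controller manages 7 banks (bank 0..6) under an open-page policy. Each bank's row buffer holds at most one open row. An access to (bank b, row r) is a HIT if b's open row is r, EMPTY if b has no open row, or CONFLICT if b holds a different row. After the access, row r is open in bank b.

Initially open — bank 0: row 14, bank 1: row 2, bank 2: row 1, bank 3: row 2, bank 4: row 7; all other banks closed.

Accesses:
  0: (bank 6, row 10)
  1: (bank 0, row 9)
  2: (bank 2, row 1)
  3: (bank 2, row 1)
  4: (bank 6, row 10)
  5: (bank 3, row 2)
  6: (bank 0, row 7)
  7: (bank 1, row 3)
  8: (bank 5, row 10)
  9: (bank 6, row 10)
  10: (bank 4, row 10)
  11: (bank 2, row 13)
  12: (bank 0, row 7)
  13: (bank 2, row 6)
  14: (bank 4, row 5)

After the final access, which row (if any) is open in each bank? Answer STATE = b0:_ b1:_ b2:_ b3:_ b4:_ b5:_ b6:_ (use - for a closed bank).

STATE = b0:7 b1:3 b2:6 b3:2 b4:5 b5:10 b6:10

#0 (6,10) E
#1 (0,9) C  (was 14)
#2 (2,1) H  (was 1)
#3 (2,1) H  (was 1)
#4 (6,10) H  (was 10)
#5 (3,2) H  (was 2)
#6 (0,7) C  (was 9)
#7 (1,3) C  (was 2)
#8 (5,10) E
#9 (6,10) H  (was 10)
#10 (4,10) C  (was 7)
#11 (2,13) C  (was 1)
#12 (0,7) H  (was 7)
#13 (2,6) C  (was 13)
#14 (4,5) C  (was 10)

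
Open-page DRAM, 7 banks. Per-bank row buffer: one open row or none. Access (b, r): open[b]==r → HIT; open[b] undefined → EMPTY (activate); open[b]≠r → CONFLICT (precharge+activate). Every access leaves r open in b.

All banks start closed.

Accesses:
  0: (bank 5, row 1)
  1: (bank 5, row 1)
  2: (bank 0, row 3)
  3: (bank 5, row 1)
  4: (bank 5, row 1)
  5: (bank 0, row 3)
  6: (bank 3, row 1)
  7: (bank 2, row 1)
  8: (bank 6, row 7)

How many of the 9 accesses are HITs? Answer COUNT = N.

  [0] b5 r1: no row ⇒ E
  [1] b5 r1: had r1 ⇒ H
  [2] b0 r3: no row ⇒ E
  [3] b5 r1: had r1 ⇒ H
  [4] b5 r1: had r1 ⇒ H
  [5] b0 r3: had r3 ⇒ H
  [6] b3 r1: no row ⇒ E
  [7] b2 r1: no row ⇒ E
  [8] b6 r7: no row ⇒ E

COUNT = 4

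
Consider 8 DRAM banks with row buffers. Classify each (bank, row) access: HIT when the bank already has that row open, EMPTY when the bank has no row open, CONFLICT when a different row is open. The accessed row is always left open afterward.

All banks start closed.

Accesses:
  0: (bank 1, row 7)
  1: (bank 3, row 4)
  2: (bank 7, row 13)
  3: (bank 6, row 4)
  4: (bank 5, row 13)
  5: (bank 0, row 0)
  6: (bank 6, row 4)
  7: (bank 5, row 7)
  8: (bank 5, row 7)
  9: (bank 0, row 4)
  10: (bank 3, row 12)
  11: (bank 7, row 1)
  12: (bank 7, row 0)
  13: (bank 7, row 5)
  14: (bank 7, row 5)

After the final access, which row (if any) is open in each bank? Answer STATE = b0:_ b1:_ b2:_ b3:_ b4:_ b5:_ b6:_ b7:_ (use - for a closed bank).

#0 (1,7) E
#1 (3,4) E
#2 (7,13) E
#3 (6,4) E
#4 (5,13) E
#5 (0,0) E
#6 (6,4) H  (was 4)
#7 (5,7) C  (was 13)
#8 (5,7) H  (was 7)
#9 (0,4) C  (was 0)
#10 (3,12) C  (was 4)
#11 (7,1) C  (was 13)
#12 (7,0) C  (was 1)
#13 (7,5) C  (was 0)
#14 (7,5) H  (was 5)

STATE = b0:4 b1:7 b2:- b3:12 b4:- b5:7 b6:4 b7:5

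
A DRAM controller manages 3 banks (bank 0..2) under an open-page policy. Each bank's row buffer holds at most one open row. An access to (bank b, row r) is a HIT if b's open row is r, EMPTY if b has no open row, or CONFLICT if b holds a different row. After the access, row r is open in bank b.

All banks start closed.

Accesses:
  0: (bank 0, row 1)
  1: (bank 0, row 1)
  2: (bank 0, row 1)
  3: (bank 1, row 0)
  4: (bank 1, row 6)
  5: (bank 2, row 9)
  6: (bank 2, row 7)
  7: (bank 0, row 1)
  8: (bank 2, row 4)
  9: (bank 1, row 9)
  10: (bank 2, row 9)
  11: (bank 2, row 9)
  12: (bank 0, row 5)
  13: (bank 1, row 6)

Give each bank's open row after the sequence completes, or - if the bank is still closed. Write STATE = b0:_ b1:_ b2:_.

#0 (0,1) E
#1 (0,1) H  (was 1)
#2 (0,1) H  (was 1)
#3 (1,0) E
#4 (1,6) C  (was 0)
#5 (2,9) E
#6 (2,7) C  (was 9)
#7 (0,1) H  (was 1)
#8 (2,4) C  (was 7)
#9 (1,9) C  (was 6)
#10 (2,9) C  (was 4)
#11 (2,9) H  (was 9)
#12 (0,5) C  (was 1)
#13 (1,6) C  (was 9)

STATE = b0:5 b1:6 b2:9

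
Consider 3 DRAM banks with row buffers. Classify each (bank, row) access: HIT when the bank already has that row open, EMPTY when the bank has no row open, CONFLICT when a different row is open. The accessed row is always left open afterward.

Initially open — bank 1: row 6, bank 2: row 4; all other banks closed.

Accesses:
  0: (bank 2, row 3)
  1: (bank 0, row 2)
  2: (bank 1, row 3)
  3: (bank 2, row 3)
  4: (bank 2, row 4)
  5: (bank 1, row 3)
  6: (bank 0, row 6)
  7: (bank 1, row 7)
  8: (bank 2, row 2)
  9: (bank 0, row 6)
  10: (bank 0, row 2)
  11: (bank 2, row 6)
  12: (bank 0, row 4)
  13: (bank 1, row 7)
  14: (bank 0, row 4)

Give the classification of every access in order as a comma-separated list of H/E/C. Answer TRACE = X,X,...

#0 (2,3) C  (was 4)
#1 (0,2) E
#2 (1,3) C  (was 6)
#3 (2,3) H  (was 3)
#4 (2,4) C  (was 3)
#5 (1,3) H  (was 3)
#6 (0,6) C  (was 2)
#7 (1,7) C  (was 3)
#8 (2,2) C  (was 4)
#9 (0,6) H  (was 6)
#10 (0,2) C  (was 6)
#11 (2,6) C  (was 2)
#12 (0,4) C  (was 2)
#13 (1,7) H  (was 7)
#14 (0,4) H  (was 4)

TRACE = C,E,C,H,C,H,C,C,C,H,C,C,C,H,H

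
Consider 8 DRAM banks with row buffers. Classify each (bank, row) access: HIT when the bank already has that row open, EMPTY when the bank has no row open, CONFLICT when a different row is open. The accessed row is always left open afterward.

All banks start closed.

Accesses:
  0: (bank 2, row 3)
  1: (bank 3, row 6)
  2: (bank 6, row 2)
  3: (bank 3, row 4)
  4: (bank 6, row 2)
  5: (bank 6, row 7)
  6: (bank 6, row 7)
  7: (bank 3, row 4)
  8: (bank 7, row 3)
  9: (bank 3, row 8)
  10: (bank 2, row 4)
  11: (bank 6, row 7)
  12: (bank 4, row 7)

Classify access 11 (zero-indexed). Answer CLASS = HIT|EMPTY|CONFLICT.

CLASS = HIT

#0 (2,3) E
#1 (3,6) E
#2 (6,2) E
#3 (3,4) C  (was 6)
#4 (6,2) H  (was 2)
#5 (6,7) C  (was 2)
#6 (6,7) H  (was 7)
#7 (3,4) H  (was 4)
#8 (7,3) E
#9 (3,8) C  (was 4)
#10 (2,4) C  (was 3)
#11 (6,7) H  (was 7)
#12 (4,7) E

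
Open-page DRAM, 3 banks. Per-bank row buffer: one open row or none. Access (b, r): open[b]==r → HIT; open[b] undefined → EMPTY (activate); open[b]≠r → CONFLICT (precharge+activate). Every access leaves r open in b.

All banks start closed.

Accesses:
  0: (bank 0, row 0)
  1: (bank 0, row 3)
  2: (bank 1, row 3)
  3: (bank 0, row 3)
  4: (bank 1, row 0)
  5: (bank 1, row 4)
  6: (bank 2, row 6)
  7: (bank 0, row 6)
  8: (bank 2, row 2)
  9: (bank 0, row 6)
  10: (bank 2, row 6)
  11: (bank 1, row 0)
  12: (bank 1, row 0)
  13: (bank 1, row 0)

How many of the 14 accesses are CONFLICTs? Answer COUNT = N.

COUNT = 7

0: bank 0 row 0 — prev None → EMPTY
1: bank 0 row 3 — prev 0 → CONFLICT
2: bank 1 row 3 — prev None → EMPTY
3: bank 0 row 3 — prev 3 → HIT
4: bank 1 row 0 — prev 3 → CONFLICT
5: bank 1 row 4 — prev 0 → CONFLICT
6: bank 2 row 6 — prev None → EMPTY
7: bank 0 row 6 — prev 3 → CONFLICT
8: bank 2 row 2 — prev 6 → CONFLICT
9: bank 0 row 6 — prev 6 → HIT
10: bank 2 row 6 — prev 2 → CONFLICT
11: bank 1 row 0 — prev 4 → CONFLICT
12: bank 1 row 0 — prev 0 → HIT
13: bank 1 row 0 — prev 0 → HIT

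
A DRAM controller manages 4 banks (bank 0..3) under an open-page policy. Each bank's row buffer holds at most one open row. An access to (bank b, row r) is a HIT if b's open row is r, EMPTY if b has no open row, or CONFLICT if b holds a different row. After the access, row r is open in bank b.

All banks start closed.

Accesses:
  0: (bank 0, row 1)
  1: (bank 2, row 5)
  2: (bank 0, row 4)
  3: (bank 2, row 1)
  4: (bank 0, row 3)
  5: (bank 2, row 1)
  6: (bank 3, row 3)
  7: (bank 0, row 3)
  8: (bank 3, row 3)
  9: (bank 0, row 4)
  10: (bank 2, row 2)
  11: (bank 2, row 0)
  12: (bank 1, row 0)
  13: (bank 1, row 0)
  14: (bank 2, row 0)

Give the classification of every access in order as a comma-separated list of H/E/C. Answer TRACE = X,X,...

0: bank 0 row 1 — prev None → EMPTY
1: bank 2 row 5 — prev None → EMPTY
2: bank 0 row 4 — prev 1 → CONFLICT
3: bank 2 row 1 — prev 5 → CONFLICT
4: bank 0 row 3 — prev 4 → CONFLICT
5: bank 2 row 1 — prev 1 → HIT
6: bank 3 row 3 — prev None → EMPTY
7: bank 0 row 3 — prev 3 → HIT
8: bank 3 row 3 — prev 3 → HIT
9: bank 0 row 4 — prev 3 → CONFLICT
10: bank 2 row 2 — prev 1 → CONFLICT
11: bank 2 row 0 — prev 2 → CONFLICT
12: bank 1 row 0 — prev None → EMPTY
13: bank 1 row 0 — prev 0 → HIT
14: bank 2 row 0 — prev 0 → HIT

TRACE = E,E,C,C,C,H,E,H,H,C,C,C,E,H,H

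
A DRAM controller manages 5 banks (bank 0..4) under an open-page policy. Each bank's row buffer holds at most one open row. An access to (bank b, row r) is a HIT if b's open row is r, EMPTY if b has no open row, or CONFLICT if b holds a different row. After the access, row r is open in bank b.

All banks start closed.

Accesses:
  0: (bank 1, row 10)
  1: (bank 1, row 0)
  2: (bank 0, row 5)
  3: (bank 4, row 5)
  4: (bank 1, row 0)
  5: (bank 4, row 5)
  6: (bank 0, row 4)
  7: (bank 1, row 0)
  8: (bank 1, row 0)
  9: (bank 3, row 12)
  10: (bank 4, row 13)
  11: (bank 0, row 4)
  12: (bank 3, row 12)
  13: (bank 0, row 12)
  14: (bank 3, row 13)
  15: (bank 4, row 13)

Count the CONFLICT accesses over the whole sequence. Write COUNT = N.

0: bank 1 row 10 — prev None → EMPTY
1: bank 1 row 0 — prev 10 → CONFLICT
2: bank 0 row 5 — prev None → EMPTY
3: bank 4 row 5 — prev None → EMPTY
4: bank 1 row 0 — prev 0 → HIT
5: bank 4 row 5 — prev 5 → HIT
6: bank 0 row 4 — prev 5 → CONFLICT
7: bank 1 row 0 — prev 0 → HIT
8: bank 1 row 0 — prev 0 → HIT
9: bank 3 row 12 — prev None → EMPTY
10: bank 4 row 13 — prev 5 → CONFLICT
11: bank 0 row 4 — prev 4 → HIT
12: bank 3 row 12 — prev 12 → HIT
13: bank 0 row 12 — prev 4 → CONFLICT
14: bank 3 row 13 — prev 12 → CONFLICT
15: bank 4 row 13 — prev 13 → HIT

COUNT = 5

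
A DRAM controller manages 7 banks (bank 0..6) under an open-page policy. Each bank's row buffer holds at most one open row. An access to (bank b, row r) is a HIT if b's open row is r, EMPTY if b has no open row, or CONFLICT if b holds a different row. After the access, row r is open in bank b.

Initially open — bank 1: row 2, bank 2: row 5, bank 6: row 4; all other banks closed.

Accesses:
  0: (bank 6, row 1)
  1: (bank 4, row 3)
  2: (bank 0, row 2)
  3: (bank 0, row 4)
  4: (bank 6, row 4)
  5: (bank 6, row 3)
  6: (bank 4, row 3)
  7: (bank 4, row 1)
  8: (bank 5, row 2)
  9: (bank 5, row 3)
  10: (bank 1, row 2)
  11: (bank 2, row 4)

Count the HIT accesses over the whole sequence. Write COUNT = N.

COUNT = 2

step 0: bank6 4->1 [CONFLICT]
step 1: bank4 None->3 [EMPTY]
step 2: bank0 None->2 [EMPTY]
step 3: bank0 2->4 [CONFLICT]
step 4: bank6 1->4 [CONFLICT]
step 5: bank6 4->3 [CONFLICT]
step 6: bank4 3->3 [HIT]
step 7: bank4 3->1 [CONFLICT]
step 8: bank5 None->2 [EMPTY]
step 9: bank5 2->3 [CONFLICT]
step 10: bank1 2->2 [HIT]
step 11: bank2 5->4 [CONFLICT]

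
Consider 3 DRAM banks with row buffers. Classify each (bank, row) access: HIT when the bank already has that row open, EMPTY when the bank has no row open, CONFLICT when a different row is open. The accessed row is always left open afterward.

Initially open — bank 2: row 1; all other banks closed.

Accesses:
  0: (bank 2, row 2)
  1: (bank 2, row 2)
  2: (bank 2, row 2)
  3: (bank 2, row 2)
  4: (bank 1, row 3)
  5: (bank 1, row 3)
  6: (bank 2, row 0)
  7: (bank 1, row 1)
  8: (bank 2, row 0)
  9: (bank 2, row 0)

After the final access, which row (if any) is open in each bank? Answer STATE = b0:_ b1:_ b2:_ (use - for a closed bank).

STATE = b0:- b1:1 b2:0

step 0: bank2 1->2 [CONFLICT]
step 1: bank2 2->2 [HIT]
step 2: bank2 2->2 [HIT]
step 3: bank2 2->2 [HIT]
step 4: bank1 None->3 [EMPTY]
step 5: bank1 3->3 [HIT]
step 6: bank2 2->0 [CONFLICT]
step 7: bank1 3->1 [CONFLICT]
step 8: bank2 0->0 [HIT]
step 9: bank2 0->0 [HIT]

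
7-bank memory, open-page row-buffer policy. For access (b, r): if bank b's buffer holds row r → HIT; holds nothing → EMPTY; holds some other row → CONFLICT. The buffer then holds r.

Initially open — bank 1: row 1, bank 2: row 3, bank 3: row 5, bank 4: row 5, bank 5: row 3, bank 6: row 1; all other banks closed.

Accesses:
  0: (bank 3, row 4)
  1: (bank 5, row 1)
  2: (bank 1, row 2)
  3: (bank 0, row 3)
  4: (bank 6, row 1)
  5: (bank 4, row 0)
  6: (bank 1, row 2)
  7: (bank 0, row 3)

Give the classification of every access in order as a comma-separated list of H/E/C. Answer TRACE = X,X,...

step 0: bank3 5->4 [CONFLICT]
step 1: bank5 3->1 [CONFLICT]
step 2: bank1 1->2 [CONFLICT]
step 3: bank0 None->3 [EMPTY]
step 4: bank6 1->1 [HIT]
step 5: bank4 5->0 [CONFLICT]
step 6: bank1 2->2 [HIT]
step 7: bank0 3->3 [HIT]

TRACE = C,C,C,E,H,C,H,H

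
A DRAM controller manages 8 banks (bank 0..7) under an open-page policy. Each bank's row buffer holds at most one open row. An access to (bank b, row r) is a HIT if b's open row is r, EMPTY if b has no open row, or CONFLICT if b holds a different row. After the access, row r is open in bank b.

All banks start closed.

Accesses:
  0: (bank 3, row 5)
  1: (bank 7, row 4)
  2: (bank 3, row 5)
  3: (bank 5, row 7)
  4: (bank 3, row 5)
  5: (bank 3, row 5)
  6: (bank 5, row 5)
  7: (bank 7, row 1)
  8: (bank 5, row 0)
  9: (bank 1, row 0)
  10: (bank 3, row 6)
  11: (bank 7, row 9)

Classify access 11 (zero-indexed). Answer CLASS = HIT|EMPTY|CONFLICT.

step 0: bank3 None->5 [EMPTY]
step 1: bank7 None->4 [EMPTY]
step 2: bank3 5->5 [HIT]
step 3: bank5 None->7 [EMPTY]
step 4: bank3 5->5 [HIT]
step 5: bank3 5->5 [HIT]
step 6: bank5 7->5 [CONFLICT]
step 7: bank7 4->1 [CONFLICT]
step 8: bank5 5->0 [CONFLICT]
step 9: bank1 None->0 [EMPTY]
step 10: bank3 5->6 [CONFLICT]
step 11: bank7 1->9 [CONFLICT]

CLASS = CONFLICT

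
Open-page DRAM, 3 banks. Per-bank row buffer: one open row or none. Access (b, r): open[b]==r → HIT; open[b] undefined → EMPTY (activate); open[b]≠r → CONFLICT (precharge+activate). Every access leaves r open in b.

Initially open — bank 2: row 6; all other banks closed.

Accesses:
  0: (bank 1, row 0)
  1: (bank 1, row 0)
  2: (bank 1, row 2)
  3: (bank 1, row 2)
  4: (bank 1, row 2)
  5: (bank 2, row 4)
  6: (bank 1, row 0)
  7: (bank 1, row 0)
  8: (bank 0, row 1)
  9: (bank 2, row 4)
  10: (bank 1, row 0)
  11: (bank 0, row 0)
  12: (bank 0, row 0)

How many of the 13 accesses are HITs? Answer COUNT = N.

0: bank 1 row 0 — prev None → EMPTY
1: bank 1 row 0 — prev 0 → HIT
2: bank 1 row 2 — prev 0 → CONFLICT
3: bank 1 row 2 — prev 2 → HIT
4: bank 1 row 2 — prev 2 → HIT
5: bank 2 row 4 — prev 6 → CONFLICT
6: bank 1 row 0 — prev 2 → CONFLICT
7: bank 1 row 0 — prev 0 → HIT
8: bank 0 row 1 — prev None → EMPTY
9: bank 2 row 4 — prev 4 → HIT
10: bank 1 row 0 — prev 0 → HIT
11: bank 0 row 0 — prev 1 → CONFLICT
12: bank 0 row 0 — prev 0 → HIT

COUNT = 7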